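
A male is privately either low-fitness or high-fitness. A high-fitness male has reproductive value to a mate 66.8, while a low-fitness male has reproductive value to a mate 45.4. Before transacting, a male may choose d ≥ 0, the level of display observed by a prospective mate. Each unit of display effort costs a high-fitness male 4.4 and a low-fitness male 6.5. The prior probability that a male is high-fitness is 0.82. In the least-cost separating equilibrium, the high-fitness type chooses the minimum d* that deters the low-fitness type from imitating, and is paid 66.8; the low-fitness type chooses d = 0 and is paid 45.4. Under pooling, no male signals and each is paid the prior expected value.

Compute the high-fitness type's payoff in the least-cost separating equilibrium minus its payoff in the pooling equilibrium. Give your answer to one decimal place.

Least-cost separating signal: d* solves 45.4 = 66.8 − 6.5·d*, so d* = (66.8 − 45.4)/6.5 ≈ 3.2923.
High-fitness type's separating payoff: 66.8 − 4.4 × d* = 66.8 − 4.4 × (66.8 − 45.4)/6.5 = 66.8 − 94.16/6.5 ≈ 52.314.
Pooling payoff: 0.82 × 66.8 + 0.18 × 45.4 = 62.948.
Difference: 52.314 − 62.948 = -10.634, i.e. -10.6 to one decimal place.
The high-fitness type would prefer the pooling outcome.

-10.6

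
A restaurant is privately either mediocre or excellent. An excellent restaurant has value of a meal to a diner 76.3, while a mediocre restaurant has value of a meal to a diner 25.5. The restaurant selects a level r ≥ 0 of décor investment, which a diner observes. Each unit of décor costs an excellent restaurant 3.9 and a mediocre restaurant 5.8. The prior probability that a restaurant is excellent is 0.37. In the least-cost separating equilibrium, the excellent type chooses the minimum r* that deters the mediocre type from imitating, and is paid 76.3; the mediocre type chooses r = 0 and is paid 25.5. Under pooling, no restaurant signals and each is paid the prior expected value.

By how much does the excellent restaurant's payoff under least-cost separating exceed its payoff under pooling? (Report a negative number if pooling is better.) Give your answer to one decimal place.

Least-cost separating signal: r* solves 25.5 = 76.3 − 5.8·r*, so r* = (76.3 − 25.5)/5.8 ≈ 8.7586.
Excellent type's separating payoff: 76.3 − 3.9 × r* = 76.3 − 3.9 × (76.3 − 25.5)/5.8 = 76.3 − 198.12/5.8 ≈ 42.141.
Pooling payoff: 0.37 × 76.3 + 0.63 × 25.5 = 44.296.
Difference: 42.141 − 44.296 = -2.155, i.e. -2.2 to one decimal place.
The excellent type would prefer the pooling outcome.

-2.2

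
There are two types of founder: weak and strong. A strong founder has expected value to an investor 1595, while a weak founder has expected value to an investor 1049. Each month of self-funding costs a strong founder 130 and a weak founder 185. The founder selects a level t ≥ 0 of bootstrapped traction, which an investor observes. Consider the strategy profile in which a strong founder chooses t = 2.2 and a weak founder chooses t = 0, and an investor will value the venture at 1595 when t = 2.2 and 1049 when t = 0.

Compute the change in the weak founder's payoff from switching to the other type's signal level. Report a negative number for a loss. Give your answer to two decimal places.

Playing t = 0 the weak founder receives 1049.
Deviating to t = 2.2 brings payment 1595 at cost 185 × 2.2 = 407, netting 1188.
Gain from deviating: 1188 − 1049 = 139.00.
The gain is positive, so the weak type's incentive-compatibility constraint is violated — this profile is not a separating equilibrium.

139.00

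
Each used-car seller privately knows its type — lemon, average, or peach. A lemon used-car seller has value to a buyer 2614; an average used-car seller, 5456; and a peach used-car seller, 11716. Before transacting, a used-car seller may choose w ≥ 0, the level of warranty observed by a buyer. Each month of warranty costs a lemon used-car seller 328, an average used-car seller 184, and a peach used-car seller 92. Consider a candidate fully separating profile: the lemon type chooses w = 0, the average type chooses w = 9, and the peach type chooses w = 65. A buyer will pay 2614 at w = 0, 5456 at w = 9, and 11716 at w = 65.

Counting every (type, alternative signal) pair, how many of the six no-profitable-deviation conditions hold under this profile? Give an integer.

6

Peach (own payoff 11716 − 92×65 = 5736): to w=0 gives 2614 → no gain ✓; to w=9 gives 5456 − 92×9 = 4628 → no gain ✓.
Lemon (own payoff 2614): to w=9 gives 5456 − 328×9 = 2504 → no gain ✓; to w=65 gives 11716 − 328×65 = -9604 → no gain ✓.
Average (own payoff 5456 − 184×9 = 3800): to w=0 gives 2614 → no gain ✓; to w=65 gives 11716 − 184×65 = -244 → no gain ✓.
6 of the 6 constraints hold; this profile is a separating equilibrium.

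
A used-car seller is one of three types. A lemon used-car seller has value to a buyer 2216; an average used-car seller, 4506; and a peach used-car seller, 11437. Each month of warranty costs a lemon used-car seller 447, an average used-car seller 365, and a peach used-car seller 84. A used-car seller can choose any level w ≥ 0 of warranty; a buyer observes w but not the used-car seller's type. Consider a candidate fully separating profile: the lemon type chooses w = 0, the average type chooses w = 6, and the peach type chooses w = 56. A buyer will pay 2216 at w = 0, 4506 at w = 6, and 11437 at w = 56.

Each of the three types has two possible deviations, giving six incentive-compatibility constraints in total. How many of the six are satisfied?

6

Lemon (own payoff 2216): to w=6 gives 4506 − 447×6 = 1824 → no gain ✓; to w=56 gives 11437 − 447×56 = -13595 → no gain ✓.
Peach (own payoff 11437 − 84×56 = 6733): to w=0 gives 2216 → no gain ✓; to w=6 gives 4506 − 84×6 = 4002 → no gain ✓.
Average (own payoff 4506 − 365×6 = 2316): to w=0 gives 2216 → no gain ✓; to w=56 gives 11437 − 365×56 = -9003 → no gain ✓.
6 of the 6 constraints hold; this profile is a separating equilibrium.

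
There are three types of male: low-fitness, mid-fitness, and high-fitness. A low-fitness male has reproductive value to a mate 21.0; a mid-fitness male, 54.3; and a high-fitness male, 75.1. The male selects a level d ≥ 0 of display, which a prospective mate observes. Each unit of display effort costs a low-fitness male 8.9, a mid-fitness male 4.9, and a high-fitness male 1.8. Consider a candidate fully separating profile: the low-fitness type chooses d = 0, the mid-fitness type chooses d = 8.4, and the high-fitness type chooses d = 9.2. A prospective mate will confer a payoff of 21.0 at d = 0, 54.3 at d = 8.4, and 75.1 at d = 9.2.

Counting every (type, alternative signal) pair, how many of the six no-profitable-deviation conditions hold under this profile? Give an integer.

Mid-fitness (own payoff 54.3 − 4.9×8.4 = 13.14): to d=0 gives 21.0 → profitable ✗; to d=9.2 gives 75.1 − 4.9×9.2 = 30.02 → profitable ✗.
Low-fitness (own payoff 21.0): to d=8.4 gives 54.3 − 8.9×8.4 = -20.46 → no gain ✓; to d=9.2 gives 75.1 − 8.9×9.2 = -6.78 → no gain ✓.
High-fitness (own payoff 75.1 − 1.8×9.2 = 58.54): to d=0 gives 21.0 → no gain ✓; to d=8.4 gives 54.3 − 1.8×8.4 = 39.18 → no gain ✓.
4 of the 6 constraints hold; not an equilibrium.

4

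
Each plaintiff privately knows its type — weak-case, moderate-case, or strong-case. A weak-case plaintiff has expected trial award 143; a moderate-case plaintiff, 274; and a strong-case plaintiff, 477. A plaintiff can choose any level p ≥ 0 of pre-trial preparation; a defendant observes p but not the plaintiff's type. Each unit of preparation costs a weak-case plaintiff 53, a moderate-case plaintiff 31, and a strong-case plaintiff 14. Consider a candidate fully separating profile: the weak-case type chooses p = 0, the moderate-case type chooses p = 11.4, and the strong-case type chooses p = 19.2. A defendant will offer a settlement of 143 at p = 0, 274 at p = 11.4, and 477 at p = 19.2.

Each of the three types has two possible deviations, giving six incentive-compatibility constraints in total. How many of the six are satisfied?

5

Strong-case (own payoff 477 − 14×19.2 = 208.2): to p=0 gives 143 → no gain ✓; to p=11.4 gives 274 − 14×11.4 = 114.4 → no gain ✓.
Weak-case (own payoff 143): to p=11.4 gives 274 − 53×11.4 = -330.2 → no gain ✓; to p=19.2 gives 477 − 53×19.2 = -540.6 → no gain ✓.
Moderate-case (own payoff 274 − 31×11.4 = -79.4): to p=0 gives 143 → profitable ✗; to p=19.2 gives 477 − 31×19.2 = -118.2 → no gain ✓.
5 of the 6 constraints hold; not an equilibrium.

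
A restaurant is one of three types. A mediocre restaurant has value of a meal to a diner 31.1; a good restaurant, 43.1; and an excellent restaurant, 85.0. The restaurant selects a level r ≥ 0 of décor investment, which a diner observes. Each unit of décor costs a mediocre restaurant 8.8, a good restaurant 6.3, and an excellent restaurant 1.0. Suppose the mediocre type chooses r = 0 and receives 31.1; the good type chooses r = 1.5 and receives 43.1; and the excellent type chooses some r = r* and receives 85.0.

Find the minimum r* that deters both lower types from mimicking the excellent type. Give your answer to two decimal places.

Good type (on-path payoff 43.1 − 6.3×1.5 = 33.65) won't mimic when 33.65 ≥ 85.0 − 6.3·r*, i.e. r* ≥ 8.15.
Mediocre type (on-path payoff 31.1) won't mimic when 31.1 ≥ 85.0 − 8.8·r*, i.e. r* ≥ 6.13.
Both must hold, so r* = max(6.13, 8.15) = 8.15. The good type's constraint binds.

8.15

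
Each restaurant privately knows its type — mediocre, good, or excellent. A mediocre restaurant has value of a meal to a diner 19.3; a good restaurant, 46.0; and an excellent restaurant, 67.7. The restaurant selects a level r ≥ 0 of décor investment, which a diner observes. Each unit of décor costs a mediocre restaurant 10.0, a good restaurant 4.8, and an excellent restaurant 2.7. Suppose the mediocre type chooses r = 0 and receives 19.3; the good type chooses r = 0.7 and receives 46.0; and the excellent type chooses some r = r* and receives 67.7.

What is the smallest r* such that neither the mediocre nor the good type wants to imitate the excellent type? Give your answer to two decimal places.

Good type (on-path payoff 46.0 − 4.8×0.7 = 42.64) won't mimic when 42.64 ≥ 67.7 − 4.8·r*, i.e. r* ≥ 5.22.
Mediocre type (on-path payoff 19.3) won't mimic when 19.3 ≥ 67.7 − 10.0·r*, i.e. r* ≥ 4.84.
Both must hold, so r* = max(4.84, 5.22) = 5.22. The good type's constraint binds.

5.22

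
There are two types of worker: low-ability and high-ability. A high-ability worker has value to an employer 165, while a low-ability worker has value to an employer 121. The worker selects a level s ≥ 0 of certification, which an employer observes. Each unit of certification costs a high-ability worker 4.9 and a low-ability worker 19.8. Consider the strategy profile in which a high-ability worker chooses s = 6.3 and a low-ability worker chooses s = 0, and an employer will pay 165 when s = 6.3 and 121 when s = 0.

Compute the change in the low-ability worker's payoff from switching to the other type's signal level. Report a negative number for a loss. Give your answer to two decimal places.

-80.74

Playing s = 0 the low-ability worker receives 121.
Deviating to s = 6.3 brings payment 165 at cost 19.8 × 6.3 = 124.74, netting 40.26.
Gain from deviating: 40.26 − 121 = -80.74.
The gain is negative, so the low-ability type's incentive-compatibility constraint is satisfied.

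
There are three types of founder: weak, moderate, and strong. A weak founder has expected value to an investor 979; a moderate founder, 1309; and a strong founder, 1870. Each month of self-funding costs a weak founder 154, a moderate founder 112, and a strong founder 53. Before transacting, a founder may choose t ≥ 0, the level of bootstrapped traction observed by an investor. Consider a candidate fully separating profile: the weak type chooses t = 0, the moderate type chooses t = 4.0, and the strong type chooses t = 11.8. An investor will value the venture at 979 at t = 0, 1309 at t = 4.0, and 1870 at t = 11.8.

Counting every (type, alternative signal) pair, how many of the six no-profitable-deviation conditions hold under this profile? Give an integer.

5

Weak (own payoff 979): to t=4.0 gives 1309 − 154×4.0 = 693 → no gain ✓; to t=11.8 gives 1870 − 154×11.8 = 52.8 → no gain ✓.
Strong (own payoff 1870 − 53×11.8 = 1244.6): to t=0 gives 979 → no gain ✓; to t=4.0 gives 1309 − 53×4.0 = 1097 → no gain ✓.
Moderate (own payoff 1309 − 112×4.0 = 861): to t=0 gives 979 → profitable ✗; to t=11.8 gives 1870 − 112×11.8 = 548.4 → no gain ✓.
5 of the 6 constraints hold; not an equilibrium.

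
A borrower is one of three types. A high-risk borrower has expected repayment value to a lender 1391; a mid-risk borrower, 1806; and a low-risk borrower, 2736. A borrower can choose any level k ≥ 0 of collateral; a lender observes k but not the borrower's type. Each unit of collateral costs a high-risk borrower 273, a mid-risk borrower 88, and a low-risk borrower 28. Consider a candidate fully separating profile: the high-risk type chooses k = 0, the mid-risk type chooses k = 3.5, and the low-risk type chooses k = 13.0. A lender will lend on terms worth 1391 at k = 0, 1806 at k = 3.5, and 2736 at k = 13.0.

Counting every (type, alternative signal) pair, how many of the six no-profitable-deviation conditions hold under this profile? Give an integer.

5

High-risk (own payoff 1391): to k=3.5 gives 1806 − 273×3.5 = 850.5 → no gain ✓; to k=13.0 gives 2736 − 273×13.0 = -813 → no gain ✓.
Mid-risk (own payoff 1806 − 88×3.5 = 1498): to k=0 gives 1391 → no gain ✓; to k=13.0 gives 2736 − 88×13.0 = 1592 → profitable ✗.
Low-risk (own payoff 2736 − 28×13.0 = 2372): to k=0 gives 1391 → no gain ✓; to k=3.5 gives 1806 − 28×3.5 = 1708 → no gain ✓.
5 of the 6 constraints hold; not an equilibrium.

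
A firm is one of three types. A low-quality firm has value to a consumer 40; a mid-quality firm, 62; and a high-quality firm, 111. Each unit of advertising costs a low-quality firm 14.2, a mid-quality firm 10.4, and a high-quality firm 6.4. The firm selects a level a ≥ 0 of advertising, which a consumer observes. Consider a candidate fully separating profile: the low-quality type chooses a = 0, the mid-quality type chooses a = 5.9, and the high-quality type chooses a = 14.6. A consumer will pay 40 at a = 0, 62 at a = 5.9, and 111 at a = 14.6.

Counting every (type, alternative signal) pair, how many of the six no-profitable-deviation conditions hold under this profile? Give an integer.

3

Low-quality (own payoff 40): to a=5.9 gives 62 − 14.2×5.9 = -21.78 → no gain ✓; to a=14.6 gives 111 − 14.2×14.6 = -96.32 → no gain ✓.
High-quality (own payoff 111 − 6.4×14.6 = 17.56): to a=0 gives 40 → profitable ✗; to a=5.9 gives 62 − 6.4×5.9 = 24.24 → profitable ✗.
Mid-quality (own payoff 62 − 10.4×5.9 = 0.64): to a=0 gives 40 → profitable ✗; to a=14.6 gives 111 − 10.4×14.6 = -40.84 → no gain ✓.
3 of the 6 constraints hold; not an equilibrium.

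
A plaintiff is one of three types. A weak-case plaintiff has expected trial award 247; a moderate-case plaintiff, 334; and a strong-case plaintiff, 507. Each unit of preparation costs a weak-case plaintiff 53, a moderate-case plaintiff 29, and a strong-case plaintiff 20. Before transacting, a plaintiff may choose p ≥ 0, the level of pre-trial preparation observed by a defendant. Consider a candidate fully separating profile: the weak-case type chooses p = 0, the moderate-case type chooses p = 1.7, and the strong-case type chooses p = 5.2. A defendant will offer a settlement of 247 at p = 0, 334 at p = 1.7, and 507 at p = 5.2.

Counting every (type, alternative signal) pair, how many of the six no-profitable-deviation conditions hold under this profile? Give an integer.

5

Moderate-case (own payoff 334 − 29×1.7 = 284.7): to p=0 gives 247 → no gain ✓; to p=5.2 gives 507 − 29×5.2 = 356.2 → profitable ✗.
Strong-case (own payoff 507 − 20×5.2 = 403): to p=0 gives 247 → no gain ✓; to p=1.7 gives 334 − 20×1.7 = 300 → no gain ✓.
Weak-case (own payoff 247): to p=1.7 gives 334 − 53×1.7 = 243.9 → no gain ✓; to p=5.2 gives 507 − 53×5.2 = 231.4 → no gain ✓.
5 of the 6 constraints hold; not an equilibrium.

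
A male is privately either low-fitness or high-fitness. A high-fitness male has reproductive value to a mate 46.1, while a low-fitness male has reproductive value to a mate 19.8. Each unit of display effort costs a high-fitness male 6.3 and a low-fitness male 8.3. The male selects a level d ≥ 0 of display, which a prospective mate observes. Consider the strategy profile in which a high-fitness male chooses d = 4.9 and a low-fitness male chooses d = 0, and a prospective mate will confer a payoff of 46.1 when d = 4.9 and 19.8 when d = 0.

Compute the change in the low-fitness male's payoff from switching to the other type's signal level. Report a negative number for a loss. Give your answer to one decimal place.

-14.4

Playing d = 0 the low-fitness male receives 19.8.
Deviating to d = 4.9 brings payment 46.1 at cost 8.3 × 4.9 = 40.67, netting 5.43.
Gain from deviating: 5.43 − 19.8 = -14.37, i.e. -14.4 to one decimal place.
The gain is negative, so the low-fitness type's incentive-compatibility constraint is satisfied.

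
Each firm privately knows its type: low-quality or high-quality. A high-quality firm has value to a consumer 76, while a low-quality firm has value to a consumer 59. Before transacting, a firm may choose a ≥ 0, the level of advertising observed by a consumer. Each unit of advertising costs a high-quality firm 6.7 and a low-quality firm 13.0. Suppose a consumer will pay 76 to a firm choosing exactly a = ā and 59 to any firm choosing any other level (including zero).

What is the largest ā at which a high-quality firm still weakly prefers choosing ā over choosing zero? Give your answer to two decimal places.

Choosing ā yields the high-quality type 76 − 6.7·ā; choosing zero yields 59.
The high-quality type is indifferent at 76 − 6.7·ā = 59, i.e. ā = (76 − 59) / 6.7 ≈ 2.54.
For any ā above 2.54 the high-quality type would rather pool at zero, so separation collapses.

2.54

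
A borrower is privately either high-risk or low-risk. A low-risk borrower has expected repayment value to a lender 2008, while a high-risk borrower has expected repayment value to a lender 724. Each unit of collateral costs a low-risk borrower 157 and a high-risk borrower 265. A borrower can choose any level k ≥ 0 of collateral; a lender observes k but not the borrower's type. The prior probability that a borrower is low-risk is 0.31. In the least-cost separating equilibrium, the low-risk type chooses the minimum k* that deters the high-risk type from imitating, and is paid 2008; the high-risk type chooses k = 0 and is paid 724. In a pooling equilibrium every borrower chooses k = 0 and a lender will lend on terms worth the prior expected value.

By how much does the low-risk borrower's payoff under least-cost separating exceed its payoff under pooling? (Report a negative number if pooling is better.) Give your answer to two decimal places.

125.25

Least-cost separating signal: k* solves 724 = 2008 − 265·k*, so k* = (2008 − 724)/265 ≈ 4.8453.
Low-risk type's separating payoff: 2008 − 157 × k* = 2008 − 157 × (2008 − 724)/265 = 2008 − 201588/265 ≈ 1247.2906.
Pooling payoff: 0.31 × 2008 + 0.69 × 724 = 1122.04.
Difference: 1247.2906 − 1122.04 = 125.2506, i.e. 125.25 to two decimal places.
The low-risk type prefers to separate.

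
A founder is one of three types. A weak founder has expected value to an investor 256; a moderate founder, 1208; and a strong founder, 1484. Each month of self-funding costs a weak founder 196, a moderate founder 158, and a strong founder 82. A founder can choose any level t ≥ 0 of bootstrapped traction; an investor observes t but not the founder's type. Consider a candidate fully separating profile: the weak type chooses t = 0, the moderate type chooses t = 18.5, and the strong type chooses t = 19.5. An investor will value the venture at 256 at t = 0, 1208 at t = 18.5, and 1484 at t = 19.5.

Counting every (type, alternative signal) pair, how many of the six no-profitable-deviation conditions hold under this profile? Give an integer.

3

Moderate (own payoff 1208 − 158×18.5 = -1715): to t=0 gives 256 → profitable ✗; to t=19.5 gives 1484 − 158×19.5 = -1597 → profitable ✗.
Strong (own payoff 1484 − 82×19.5 = -115): to t=0 gives 256 → profitable ✗; to t=18.5 gives 1208 − 82×18.5 = -309 → no gain ✓.
Weak (own payoff 256): to t=18.5 gives 1208 − 196×18.5 = -2418 → no gain ✓; to t=19.5 gives 1484 − 196×19.5 = -2338 → no gain ✓.
3 of the 6 constraints hold; not an equilibrium.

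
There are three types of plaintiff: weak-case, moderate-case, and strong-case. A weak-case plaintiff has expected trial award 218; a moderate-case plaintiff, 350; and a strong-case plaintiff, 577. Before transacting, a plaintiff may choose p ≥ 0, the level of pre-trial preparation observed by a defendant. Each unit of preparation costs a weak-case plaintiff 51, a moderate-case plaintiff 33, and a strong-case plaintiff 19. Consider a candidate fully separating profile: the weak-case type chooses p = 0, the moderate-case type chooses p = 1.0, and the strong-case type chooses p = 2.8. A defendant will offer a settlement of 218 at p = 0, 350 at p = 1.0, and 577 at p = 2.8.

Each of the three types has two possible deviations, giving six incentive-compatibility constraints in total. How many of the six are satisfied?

Strong-case (own payoff 577 − 19×2.8 = 523.8): to p=0 gives 218 → no gain ✓; to p=1.0 gives 350 − 19×1.0 = 331 → no gain ✓.
Weak-case (own payoff 218): to p=1.0 gives 350 − 51×1.0 = 299 → profitable ✗; to p=2.8 gives 577 − 51×2.8 = 434.2 → profitable ✗.
Moderate-case (own payoff 350 − 33×1.0 = 317): to p=0 gives 218 → no gain ✓; to p=2.8 gives 577 − 33×2.8 = 484.6 → profitable ✗.
3 of the 6 constraints hold; not an equilibrium.

3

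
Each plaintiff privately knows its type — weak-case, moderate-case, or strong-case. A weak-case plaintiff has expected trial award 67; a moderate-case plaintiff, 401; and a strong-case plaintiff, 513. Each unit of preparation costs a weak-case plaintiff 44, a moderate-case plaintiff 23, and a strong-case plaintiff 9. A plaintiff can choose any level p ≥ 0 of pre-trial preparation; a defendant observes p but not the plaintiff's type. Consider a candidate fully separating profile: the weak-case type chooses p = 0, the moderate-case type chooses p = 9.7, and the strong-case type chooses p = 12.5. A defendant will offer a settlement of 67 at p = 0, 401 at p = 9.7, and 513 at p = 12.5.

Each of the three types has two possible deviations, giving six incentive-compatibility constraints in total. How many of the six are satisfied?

5

Moderate-case (own payoff 401 − 23×9.7 = 177.9): to p=0 gives 67 → no gain ✓; to p=12.5 gives 513 − 23×12.5 = 225.5 → profitable ✗.
Strong-case (own payoff 513 − 9×12.5 = 400.5): to p=0 gives 67 → no gain ✓; to p=9.7 gives 401 − 9×9.7 = 313.7 → no gain ✓.
Weak-case (own payoff 67): to p=9.7 gives 401 − 44×9.7 = -25.8 → no gain ✓; to p=12.5 gives 513 − 44×12.5 = -37 → no gain ✓.
5 of the 6 constraints hold; not an equilibrium.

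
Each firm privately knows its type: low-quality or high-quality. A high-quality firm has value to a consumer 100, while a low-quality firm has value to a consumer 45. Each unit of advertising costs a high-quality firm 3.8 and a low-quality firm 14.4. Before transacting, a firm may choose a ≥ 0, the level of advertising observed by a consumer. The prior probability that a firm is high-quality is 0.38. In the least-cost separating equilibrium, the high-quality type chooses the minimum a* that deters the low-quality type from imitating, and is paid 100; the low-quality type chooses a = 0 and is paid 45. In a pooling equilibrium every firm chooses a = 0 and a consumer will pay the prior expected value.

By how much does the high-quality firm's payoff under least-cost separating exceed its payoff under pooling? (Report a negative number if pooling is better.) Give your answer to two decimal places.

Least-cost separating signal: a* solves 45 = 100 − 14.4·a*, so a* = (100 − 45)/14.4 ≈ 3.8194.
High-quality type's separating payoff: 100 − 3.8 × a* = 100 − 3.8 × (100 − 45)/14.4 = 100 − 209/14.4 ≈ 85.4861.
Pooling payoff: 0.38 × 100 + 0.62 × 45 = 65.9.
Difference: 85.4861 − 65.9 = 19.5861, i.e. 19.59 to two decimal places.
The high-quality type prefers to separate.

19.59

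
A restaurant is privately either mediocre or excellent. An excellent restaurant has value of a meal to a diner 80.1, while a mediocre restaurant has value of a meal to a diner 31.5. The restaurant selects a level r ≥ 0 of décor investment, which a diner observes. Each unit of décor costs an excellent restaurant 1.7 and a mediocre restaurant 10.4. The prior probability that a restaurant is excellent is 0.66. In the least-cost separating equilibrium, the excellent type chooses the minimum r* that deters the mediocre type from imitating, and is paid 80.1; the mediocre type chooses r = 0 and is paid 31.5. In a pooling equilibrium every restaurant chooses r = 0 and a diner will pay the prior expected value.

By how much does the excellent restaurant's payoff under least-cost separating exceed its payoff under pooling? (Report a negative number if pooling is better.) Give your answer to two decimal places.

Least-cost separating signal: r* solves 31.5 = 80.1 − 10.4·r*, so r* = (80.1 − 31.5)/10.4 ≈ 4.6731.
Excellent type's separating payoff: 80.1 − 1.7 × r* = 80.1 − 1.7 × (80.1 − 31.5)/10.4 = 80.1 − 82.62/10.4 ≈ 72.1558.
Pooling payoff: 0.66 × 80.1 + 0.34 × 31.5 = 63.576.
Difference: 72.1558 − 63.576 = 8.5798, i.e. 8.58 to two decimal places.
The excellent type prefers to separate.

8.58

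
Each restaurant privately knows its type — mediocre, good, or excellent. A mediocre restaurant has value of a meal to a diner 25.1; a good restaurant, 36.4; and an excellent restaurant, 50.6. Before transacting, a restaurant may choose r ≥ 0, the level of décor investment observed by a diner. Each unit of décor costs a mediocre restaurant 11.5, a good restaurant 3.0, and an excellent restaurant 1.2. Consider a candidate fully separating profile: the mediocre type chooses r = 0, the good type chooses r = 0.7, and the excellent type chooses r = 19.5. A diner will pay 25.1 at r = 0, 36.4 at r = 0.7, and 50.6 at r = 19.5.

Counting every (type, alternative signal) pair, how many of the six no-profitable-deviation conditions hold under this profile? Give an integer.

4

Excellent (own payoff 50.6 − 1.2×19.5 = 27.2): to r=0 gives 25.1 → no gain ✓; to r=0.7 gives 36.4 − 1.2×0.7 = 35.56 → profitable ✗.
Mediocre (own payoff 25.1): to r=0.7 gives 36.4 − 11.5×0.7 = 28.35 → profitable ✗; to r=19.5 gives 50.6 − 11.5×19.5 = -173.65 → no gain ✓.
Good (own payoff 36.4 − 3.0×0.7 = 34.3): to r=0 gives 25.1 → no gain ✓; to r=19.5 gives 50.6 − 3.0×19.5 = -7.9 → no gain ✓.
4 of the 6 constraints hold; not an equilibrium.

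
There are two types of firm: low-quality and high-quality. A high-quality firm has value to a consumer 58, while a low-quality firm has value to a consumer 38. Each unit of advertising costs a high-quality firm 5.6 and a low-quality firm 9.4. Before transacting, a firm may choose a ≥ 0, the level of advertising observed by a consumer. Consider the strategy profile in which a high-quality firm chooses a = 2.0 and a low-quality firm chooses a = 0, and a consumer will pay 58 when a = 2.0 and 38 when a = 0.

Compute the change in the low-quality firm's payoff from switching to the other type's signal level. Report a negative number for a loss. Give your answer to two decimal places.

Playing a = 0 the low-quality firm receives 38.
Deviating to a = 2.0 brings payment 58 at cost 9.4 × 2.0 = 18.8, netting 39.2.
Gain from deviating: 39.2 − 38 = 1.20.
The gain is positive, so the low-quality type's incentive-compatibility constraint is violated — this profile is not a separating equilibrium.

1.20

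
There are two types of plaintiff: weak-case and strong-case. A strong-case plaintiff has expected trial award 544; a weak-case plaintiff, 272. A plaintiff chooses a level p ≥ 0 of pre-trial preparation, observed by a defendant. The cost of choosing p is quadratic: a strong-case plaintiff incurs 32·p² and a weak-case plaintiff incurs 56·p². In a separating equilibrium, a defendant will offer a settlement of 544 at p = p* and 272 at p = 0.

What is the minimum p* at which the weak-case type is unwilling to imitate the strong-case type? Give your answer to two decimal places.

2.20

The weak-case type at p = 0 receives 272; imitating at p* yields 544 − 56·p*².
Indifference: 272 = 544 − 56·p*², so p*² = (544 − 272) / 56 ≈ 4.8571.
p* = √4.8571 ≈ 2.20.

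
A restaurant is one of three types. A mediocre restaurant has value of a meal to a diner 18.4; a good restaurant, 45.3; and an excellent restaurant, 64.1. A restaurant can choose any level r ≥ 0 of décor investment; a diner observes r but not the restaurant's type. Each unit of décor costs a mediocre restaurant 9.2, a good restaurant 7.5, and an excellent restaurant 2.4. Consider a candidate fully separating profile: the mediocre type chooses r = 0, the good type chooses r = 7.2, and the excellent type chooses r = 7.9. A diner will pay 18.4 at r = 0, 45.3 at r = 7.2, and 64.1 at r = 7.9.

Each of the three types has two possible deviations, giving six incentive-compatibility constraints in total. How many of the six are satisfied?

Mediocre (own payoff 18.4): to r=7.2 gives 45.3 − 9.2×7.2 = -20.94 → no gain ✓; to r=7.9 gives 64.1 − 9.2×7.9 = -8.58 → no gain ✓.
Excellent (own payoff 64.1 − 2.4×7.9 = 45.14): to r=0 gives 18.4 → no gain ✓; to r=7.2 gives 45.3 − 2.4×7.2 = 28.02 → no gain ✓.
Good (own payoff 45.3 − 7.5×7.2 = -8.7): to r=0 gives 18.4 → profitable ✗; to r=7.9 gives 64.1 − 7.5×7.9 = 4.85 → profitable ✗.
4 of the 6 constraints hold; not an equilibrium.

4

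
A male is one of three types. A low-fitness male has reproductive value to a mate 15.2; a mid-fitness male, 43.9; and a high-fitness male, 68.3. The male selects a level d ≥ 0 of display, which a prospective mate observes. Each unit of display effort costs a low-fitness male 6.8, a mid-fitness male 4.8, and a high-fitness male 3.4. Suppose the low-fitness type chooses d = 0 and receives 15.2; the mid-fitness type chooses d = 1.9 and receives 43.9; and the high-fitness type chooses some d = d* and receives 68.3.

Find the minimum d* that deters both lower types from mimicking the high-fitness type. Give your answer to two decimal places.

Low-fitness type (on-path payoff 15.2) won't mimic when 15.2 ≥ 68.3 − 6.8·d*, i.e. d* ≥ 7.81.
Mid-fitness type (on-path payoff 43.9 − 4.8×1.9 = 34.78) won't mimic when 34.78 ≥ 68.3 − 4.8·d*, i.e. d* ≥ 6.98.
Both must hold, so d* = max(7.81, 6.98) = 7.81. The low-fitness type's constraint binds.

7.81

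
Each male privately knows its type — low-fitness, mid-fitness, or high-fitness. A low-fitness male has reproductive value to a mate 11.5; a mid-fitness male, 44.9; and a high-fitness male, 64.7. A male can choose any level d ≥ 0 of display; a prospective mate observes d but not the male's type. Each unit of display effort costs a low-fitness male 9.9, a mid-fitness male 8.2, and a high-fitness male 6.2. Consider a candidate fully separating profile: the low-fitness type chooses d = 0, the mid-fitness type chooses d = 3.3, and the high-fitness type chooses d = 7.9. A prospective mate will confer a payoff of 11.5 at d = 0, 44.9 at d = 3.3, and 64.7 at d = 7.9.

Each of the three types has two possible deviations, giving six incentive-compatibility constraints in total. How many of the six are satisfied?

4

Mid-fitness (own payoff 44.9 − 8.2×3.3 = 17.84): to d=0 gives 11.5 → no gain ✓; to d=7.9 gives 64.7 − 8.2×7.9 = -0.08 → no gain ✓.
Low-fitness (own payoff 11.5): to d=3.3 gives 44.9 − 9.9×3.3 = 12.23 → profitable ✗; to d=7.9 gives 64.7 − 9.9×7.9 = -13.51 → no gain ✓.
High-fitness (own payoff 64.7 − 6.2×7.9 = 15.72): to d=0 gives 11.5 → no gain ✓; to d=3.3 gives 44.9 − 6.2×3.3 = 24.44 → profitable ✗.
4 of the 6 constraints hold; not an equilibrium.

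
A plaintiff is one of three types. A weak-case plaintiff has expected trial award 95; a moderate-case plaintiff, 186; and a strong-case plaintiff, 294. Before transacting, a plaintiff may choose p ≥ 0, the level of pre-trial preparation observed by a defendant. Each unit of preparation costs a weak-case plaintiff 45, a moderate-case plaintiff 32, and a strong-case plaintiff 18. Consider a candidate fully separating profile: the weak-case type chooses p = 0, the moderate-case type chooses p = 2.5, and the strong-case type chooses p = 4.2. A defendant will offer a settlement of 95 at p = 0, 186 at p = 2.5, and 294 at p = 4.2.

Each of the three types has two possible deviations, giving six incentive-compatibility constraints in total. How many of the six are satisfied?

Strong-case (own payoff 294 − 18×4.2 = 218.4): to p=0 gives 95 → no gain ✓; to p=2.5 gives 186 − 18×2.5 = 141 → no gain ✓.
Weak-case (own payoff 95): to p=2.5 gives 186 − 45×2.5 = 73.5 → no gain ✓; to p=4.2 gives 294 − 45×4.2 = 105 → profitable ✗.
Moderate-case (own payoff 186 − 32×2.5 = 106): to p=0 gives 95 → no gain ✓; to p=4.2 gives 294 − 32×4.2 = 159.6 → profitable ✗.
4 of the 6 constraints hold; not an equilibrium.

4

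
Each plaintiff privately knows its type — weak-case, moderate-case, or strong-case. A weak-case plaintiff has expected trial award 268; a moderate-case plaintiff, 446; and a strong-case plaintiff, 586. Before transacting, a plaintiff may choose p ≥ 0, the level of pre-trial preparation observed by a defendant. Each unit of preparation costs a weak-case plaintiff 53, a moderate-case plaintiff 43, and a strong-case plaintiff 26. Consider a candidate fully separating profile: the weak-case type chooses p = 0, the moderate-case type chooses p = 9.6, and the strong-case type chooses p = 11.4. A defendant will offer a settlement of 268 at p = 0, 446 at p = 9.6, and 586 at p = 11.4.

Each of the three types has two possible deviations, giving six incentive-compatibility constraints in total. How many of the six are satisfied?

4

Moderate-case (own payoff 446 − 43×9.6 = 33.2): to p=0 gives 268 → profitable ✗; to p=11.4 gives 586 − 43×11.4 = 95.8 → profitable ✗.
Strong-case (own payoff 586 − 26×11.4 = 289.6): to p=0 gives 268 → no gain ✓; to p=9.6 gives 446 − 26×9.6 = 196.4 → no gain ✓.
Weak-case (own payoff 268): to p=9.6 gives 446 − 53×9.6 = -62.8 → no gain ✓; to p=11.4 gives 586 − 53×11.4 = -18.2 → no gain ✓.
4 of the 6 constraints hold; not an equilibrium.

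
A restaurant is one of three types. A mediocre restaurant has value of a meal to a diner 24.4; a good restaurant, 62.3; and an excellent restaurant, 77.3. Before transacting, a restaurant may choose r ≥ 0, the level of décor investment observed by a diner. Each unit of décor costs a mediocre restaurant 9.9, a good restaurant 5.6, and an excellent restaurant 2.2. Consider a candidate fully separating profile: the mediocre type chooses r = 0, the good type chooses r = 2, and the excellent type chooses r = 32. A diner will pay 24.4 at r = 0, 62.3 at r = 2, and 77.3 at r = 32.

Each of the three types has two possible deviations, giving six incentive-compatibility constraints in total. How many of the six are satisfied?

Mediocre (own payoff 24.4): to r=2 gives 62.3 − 9.9×2 = 42.5 → profitable ✗; to r=32 gives 77.3 − 9.9×32 = -239.5 → no gain ✓.
Excellent (own payoff 77.3 − 2.2×32 = 6.9): to r=0 gives 24.4 → profitable ✗; to r=2 gives 62.3 − 2.2×2 = 57.9 → profitable ✗.
Good (own payoff 62.3 − 5.6×2 = 51.1): to r=0 gives 24.4 → no gain ✓; to r=32 gives 77.3 − 5.6×32 = -101.9 → no gain ✓.
3 of the 6 constraints hold; not an equilibrium.

3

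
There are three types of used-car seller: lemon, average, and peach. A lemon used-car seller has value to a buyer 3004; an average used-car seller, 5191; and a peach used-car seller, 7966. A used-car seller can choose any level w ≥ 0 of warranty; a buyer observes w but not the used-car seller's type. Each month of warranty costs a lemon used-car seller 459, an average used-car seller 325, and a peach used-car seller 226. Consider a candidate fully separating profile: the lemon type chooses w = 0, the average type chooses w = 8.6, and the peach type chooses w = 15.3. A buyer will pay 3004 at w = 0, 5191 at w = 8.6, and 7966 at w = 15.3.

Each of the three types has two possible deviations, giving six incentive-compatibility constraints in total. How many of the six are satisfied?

Lemon (own payoff 3004): to w=8.6 gives 5191 − 459×8.6 = 1243.6 → no gain ✓; to w=15.3 gives 7966 − 459×15.3 = 943.3 → no gain ✓.
Peach (own payoff 7966 − 226×15.3 = 4508.2): to w=0 gives 3004 → no gain ✓; to w=8.6 gives 5191 − 226×8.6 = 3247.4 → no gain ✓.
Average (own payoff 5191 − 325×8.6 = 2396): to w=0 gives 3004 → profitable ✗; to w=15.3 gives 7966 − 325×15.3 = 2993.5 → profitable ✗.
4 of the 6 constraints hold; not an equilibrium.

4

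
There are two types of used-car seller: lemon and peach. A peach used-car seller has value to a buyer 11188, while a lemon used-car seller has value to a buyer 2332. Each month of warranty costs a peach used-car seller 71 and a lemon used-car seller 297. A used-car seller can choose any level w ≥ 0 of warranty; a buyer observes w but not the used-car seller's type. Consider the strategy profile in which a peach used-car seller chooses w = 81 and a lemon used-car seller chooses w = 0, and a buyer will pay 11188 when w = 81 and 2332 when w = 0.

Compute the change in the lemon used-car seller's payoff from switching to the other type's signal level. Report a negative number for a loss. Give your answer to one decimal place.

Playing w = 0 the lemon used-car seller receives 2332.
Deviating to w = 81 brings payment 11188 at cost 297 × 81 = 24057, netting -12869.
Gain from deviating: -12869 − 2332 = -15201.0.
The gain is negative, so the lemon type's incentive-compatibility constraint is satisfied.

-15201.0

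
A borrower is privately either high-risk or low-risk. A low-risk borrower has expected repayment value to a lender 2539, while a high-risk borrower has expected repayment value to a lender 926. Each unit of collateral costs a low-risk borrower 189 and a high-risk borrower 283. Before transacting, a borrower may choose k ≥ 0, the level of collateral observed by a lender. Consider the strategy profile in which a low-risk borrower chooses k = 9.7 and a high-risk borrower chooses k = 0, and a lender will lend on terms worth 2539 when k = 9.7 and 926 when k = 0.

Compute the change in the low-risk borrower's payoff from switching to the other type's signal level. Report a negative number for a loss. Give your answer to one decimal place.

Playing k = 9.7 the low-risk borrower receives 2539 − 189 × 9.7 = 705.7.
Deviating to k = 0 yields 926 instead.
Gain from deviating: 926 − 705.7 = 220.3.
The gain is positive, so the low-risk type's incentive-compatibility constraint is violated — this profile is not a separating equilibrium.

220.3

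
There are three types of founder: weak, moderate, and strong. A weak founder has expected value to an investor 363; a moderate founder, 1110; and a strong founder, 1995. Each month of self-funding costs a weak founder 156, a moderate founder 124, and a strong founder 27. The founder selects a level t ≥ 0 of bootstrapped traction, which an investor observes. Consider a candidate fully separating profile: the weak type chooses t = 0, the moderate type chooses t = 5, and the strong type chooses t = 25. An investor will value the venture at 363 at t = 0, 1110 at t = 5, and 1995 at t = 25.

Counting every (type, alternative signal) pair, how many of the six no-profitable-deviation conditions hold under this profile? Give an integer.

Moderate (own payoff 1110 − 124×5 = 490): to t=0 gives 363 → no gain ✓; to t=25 gives 1995 − 124×25 = -1105 → no gain ✓.
Strong (own payoff 1995 − 27×25 = 1320): to t=0 gives 363 → no gain ✓; to t=5 gives 1110 − 27×5 = 975 → no gain ✓.
Weak (own payoff 363): to t=5 gives 1110 − 156×5 = 330 → no gain ✓; to t=25 gives 1995 − 156×25 = -1905 → no gain ✓.
6 of the 6 constraints hold; this profile is a separating equilibrium.

6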